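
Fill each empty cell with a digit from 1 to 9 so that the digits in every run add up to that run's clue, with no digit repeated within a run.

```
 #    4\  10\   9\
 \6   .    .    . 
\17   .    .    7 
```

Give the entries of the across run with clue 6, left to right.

6 in 3 cells must be {1,2,3}; 4 in 2 cells must be {1,3}.
R1C3 = 9 − 7 = 2 completes the 9 down.
Given what's placed, R2C1 must be 1 to fit the 17 across and 4 down.
R2C2 = 17 − 8 = 9 completes the 17 across.
R1C1 = 4 − 1 = 3 completes the 4 down.
R1C2 = 6 − 5 = 1 completes the 6 across.

3 1 2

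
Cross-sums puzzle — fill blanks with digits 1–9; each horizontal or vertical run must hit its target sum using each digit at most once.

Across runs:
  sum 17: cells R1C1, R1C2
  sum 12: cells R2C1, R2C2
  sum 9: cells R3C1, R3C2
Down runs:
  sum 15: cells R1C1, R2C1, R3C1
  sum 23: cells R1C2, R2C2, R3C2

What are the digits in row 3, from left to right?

3 6

17 in 2 cells must be {8,9}; 23 in 3 cells must be {6,8,9}.
Nothing is forced directly, so branch on R3C2, whose candidates are 6 or 8. If R3C2 = 8: that forces R1C2 = 9, after which R2C2 would have to be in {3,4,5,7,8,9} for the 12 across but in {6} for the 23 down — contradiction. So R3C2 = 6.
R3C1 = 9 − 6 = 3 completes the 9 across.
Given what's placed, R1C1 must be 8 to fit the 17 across and 15 down.
R1C2 = 17 − 8 = 9 completes the 17 across.
R2C1 = 15 − 11 = 4 completes the 15 down.
R2C2 = 12 − 4 = 8 completes the 12 across.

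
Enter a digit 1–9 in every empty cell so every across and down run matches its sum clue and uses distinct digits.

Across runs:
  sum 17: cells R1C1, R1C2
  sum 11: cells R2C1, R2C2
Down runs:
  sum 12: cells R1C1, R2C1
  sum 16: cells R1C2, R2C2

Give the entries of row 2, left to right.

17 in 2 cells must be {8,9}; 16 in 2 cells must be {7,9}.
The 17 across and the 16 down share only 9, so R1C2 = 9.
R2C2 = 16 − 9 = 7 completes the 16 down.
R1C1 = 17 − 9 = 8 completes the 17 across.
R2C1 = 11 − 7 = 4 completes the 11 across.

4 7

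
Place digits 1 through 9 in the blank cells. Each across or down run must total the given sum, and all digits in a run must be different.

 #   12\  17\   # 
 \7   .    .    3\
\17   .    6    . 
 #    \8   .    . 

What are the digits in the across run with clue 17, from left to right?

3 in 2 cells must be {1,2}.
R2C3 = 2: the only remaining digit allowed by both the 17 across and the 3 down.
R3C3 = 3 − 2 = 1 completes the 3 down.
R2C1 = 17 − 8 = 9 completes the 17 across.
R3C2 = 8 − 1 = 7 completes the 8 across.
R1C1 = 12 − 9 = 3 completes the 12 down.
R1C2 = 7 − 3 = 4 completes the 7 across.

9 6 2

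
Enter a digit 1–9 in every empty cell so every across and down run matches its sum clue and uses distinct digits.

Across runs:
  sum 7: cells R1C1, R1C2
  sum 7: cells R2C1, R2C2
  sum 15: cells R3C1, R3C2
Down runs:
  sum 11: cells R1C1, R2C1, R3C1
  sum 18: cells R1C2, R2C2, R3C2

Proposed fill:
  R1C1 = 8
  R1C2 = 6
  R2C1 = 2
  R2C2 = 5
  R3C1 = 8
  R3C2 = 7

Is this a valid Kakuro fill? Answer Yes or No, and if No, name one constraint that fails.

No — the across run R1C1–R1C2 sums to 14, not 7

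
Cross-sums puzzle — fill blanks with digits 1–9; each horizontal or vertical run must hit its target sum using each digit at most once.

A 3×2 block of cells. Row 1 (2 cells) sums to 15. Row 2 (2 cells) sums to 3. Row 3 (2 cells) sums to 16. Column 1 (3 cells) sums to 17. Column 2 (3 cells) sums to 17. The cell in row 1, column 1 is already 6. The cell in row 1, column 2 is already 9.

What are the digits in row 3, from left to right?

9, 7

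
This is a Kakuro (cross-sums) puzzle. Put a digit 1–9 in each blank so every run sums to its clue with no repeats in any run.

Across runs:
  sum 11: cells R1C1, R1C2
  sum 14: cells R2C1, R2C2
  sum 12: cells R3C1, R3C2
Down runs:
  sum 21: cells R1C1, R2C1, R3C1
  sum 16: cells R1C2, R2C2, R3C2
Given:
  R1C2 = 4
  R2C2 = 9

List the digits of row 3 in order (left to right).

R1C1 = 11 − 4 = 7 completes the 11 across.
R2C1 = 14 − 9 = 5 completes the 14 across.
R3C1 = 21 − 12 = 9 completes the 21 down.
R3C2 = 12 − 9 = 3 completes the 12 across.

9 3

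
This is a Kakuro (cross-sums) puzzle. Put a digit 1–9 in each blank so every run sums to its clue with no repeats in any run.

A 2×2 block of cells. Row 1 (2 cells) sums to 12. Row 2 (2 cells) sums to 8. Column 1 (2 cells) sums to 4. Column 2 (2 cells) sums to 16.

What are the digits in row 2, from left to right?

1 7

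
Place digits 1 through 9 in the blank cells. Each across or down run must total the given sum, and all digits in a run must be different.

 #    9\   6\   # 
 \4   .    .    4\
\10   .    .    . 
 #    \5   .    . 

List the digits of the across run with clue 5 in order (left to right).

2 3

4 in 2 cells must be {1,3}; 6 in 3 cells must be {1,2,3}.
Nothing is forced directly, so branch on R1C1, whose candidates are 1 or 3. If R1C1 = 1: that forces R1C2 = 3, after which R2C1 would have to be in {1,2,3,4,5,6,7} for the 10 across but in {8} for the 9 down — contradiction. So R1C1 = 3.
R1C2 = 4 − 3 = 1 completes the 4 across.
R2C1 = 9 − 3 = 6 completes the 9 down.
R2C2 = 3: the only remaining digit allowed by both the 10 across and the 6 down.
R2C3 = 10 − 9 = 1 completes the 10 across.
R3C2 = 6 − 4 = 2 completes the 6 down.
R3C3 = 5 − 2 = 3 completes the 5 across.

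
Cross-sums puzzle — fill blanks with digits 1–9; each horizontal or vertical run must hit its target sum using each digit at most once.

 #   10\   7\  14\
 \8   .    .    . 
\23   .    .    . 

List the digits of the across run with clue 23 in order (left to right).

23 in 3 cells must be {6,8,9}.
The 8 across and the 14 down share only 5, so R1C3 = 5.
The 23 across and the 7 down share only 6, so R2C2 = 6.
R2C3 = 14 − 5 = 9 completes the 14 down.
R1C2 = 7 − 6 = 1 completes the 7 down.
R2C1 = 23 − 15 = 8 completes the 23 across.
R1C1 = 8 − 6 = 2 completes the 8 across.

8 6 9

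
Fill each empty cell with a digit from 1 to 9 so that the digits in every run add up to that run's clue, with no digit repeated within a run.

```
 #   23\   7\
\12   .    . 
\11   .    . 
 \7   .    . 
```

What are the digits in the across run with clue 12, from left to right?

23 in 3 cells must be {6,8,9}; 7 in 3 cells must be {1,2,4}.
The 12 across and the 7 down share only 4, so R1C2 = 4.
Given what's placed, R2C2 must be 2 to fit the 11 across and 7 down.
R3C1 = 6: only digit in both the 7-across and 23-down candidate sets.
R3C2 = 7 − 6 = 1 completes the 7 across.
R1C1 = 12 − 4 = 8 completes the 12 across.
R2C1 = 11 − 2 = 9 completes the 11 across.

8 4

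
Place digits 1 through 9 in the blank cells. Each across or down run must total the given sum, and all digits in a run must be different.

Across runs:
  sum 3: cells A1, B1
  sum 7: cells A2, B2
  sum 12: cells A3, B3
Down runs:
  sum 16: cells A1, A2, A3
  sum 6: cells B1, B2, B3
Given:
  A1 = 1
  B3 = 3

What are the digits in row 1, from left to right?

1 2

3 in 2 cells must be {1,2}; 6 in 3 cells must be {1,2,3}.
B1 = 3 − 1 = 2 completes the 3 across.
A2 = 6: the only remaining digit allowed by both the 7 across and the 16 down.
B2 = 7 − 6 = 1 completes the 7 across.
A3 = 12 − 3 = 9 completes the 12 across.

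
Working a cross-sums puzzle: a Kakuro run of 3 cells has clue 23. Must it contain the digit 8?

Yes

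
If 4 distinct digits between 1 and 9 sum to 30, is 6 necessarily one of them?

Yes

The only way to make 30 from 4 distinct digits is {6,7,8,9}, which contains 6.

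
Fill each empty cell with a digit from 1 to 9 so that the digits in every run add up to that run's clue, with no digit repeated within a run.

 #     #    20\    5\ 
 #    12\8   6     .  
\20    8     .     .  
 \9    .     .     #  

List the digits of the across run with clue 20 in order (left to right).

R1C3 = 8 − 6 = 2 completes the 8 across.
R2C3 = 5 − 2 = 3 completes the 5 down.
R3C1 = 12 − 8 = 4 completes the 12 down.
R3C2 = 9 − 4 = 5 completes the 9 across.
R2C2 = 20 − 11 = 9 completes the 20 across.

8 9 3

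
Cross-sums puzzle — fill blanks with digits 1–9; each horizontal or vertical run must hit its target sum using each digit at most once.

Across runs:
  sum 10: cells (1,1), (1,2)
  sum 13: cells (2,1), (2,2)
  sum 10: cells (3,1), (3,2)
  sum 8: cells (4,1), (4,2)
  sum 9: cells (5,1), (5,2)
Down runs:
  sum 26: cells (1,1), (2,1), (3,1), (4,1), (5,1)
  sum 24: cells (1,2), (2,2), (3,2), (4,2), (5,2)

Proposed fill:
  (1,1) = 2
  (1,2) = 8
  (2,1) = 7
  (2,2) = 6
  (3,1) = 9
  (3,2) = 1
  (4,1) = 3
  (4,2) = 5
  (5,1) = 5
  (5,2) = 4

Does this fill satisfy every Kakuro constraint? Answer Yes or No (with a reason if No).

Yes

Across: 2+8=10; 7+6=13; 9+1=10; 3+5=8; 5+4=9. Down: 2+7+9+3+5=26; 8+6+1+5+4=24. No digit repeats within any run.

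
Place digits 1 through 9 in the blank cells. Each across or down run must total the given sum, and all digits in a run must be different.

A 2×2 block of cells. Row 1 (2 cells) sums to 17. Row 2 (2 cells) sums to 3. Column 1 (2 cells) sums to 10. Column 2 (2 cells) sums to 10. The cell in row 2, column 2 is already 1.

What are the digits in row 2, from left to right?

2 1

17 in 2 cells must be {8,9}; 3 in 2 cells must be {1,2}.
(1,2) = 10 − 1 = 9 completes the 10 down.
(2,1) = 3 − 1 = 2 completes the 3 across.
(1,1) = 17 − 9 = 8 completes the 17 across.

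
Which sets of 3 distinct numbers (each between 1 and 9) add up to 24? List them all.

{7,8,9}

3 distinct digits from 1–9 sum between 6 and 24.
Only one set works: {7,8,9}.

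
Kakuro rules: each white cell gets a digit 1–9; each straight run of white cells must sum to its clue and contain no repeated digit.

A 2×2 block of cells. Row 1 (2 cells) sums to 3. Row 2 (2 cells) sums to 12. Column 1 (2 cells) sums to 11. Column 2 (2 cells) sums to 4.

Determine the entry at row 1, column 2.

3 in 2 cells must be {1,2}; 4 in 2 cells must be {1,3}.
The 3 across and the 11 down share only 2, so (1,1) = 2.
(1,2) = 3 − 2 = 1 completes the 3 across.
(2,1) = 11 − 2 = 9 completes the 11 down.
(2,2) = 12 − 9 = 3 completes the 12 across.

1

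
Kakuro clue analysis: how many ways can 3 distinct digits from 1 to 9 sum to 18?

3 distinct digits from 1–9 sum between 6 and 24.

7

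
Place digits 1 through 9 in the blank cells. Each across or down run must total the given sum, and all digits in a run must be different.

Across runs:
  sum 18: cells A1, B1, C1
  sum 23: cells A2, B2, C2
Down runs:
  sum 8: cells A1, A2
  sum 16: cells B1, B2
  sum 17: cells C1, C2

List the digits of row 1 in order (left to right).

2 7 9

23 in 3 cells must be {6,8,9}; 16 in 2 cells must be {7,9}; 17 in 2 cells must be {8,9}.
The 23 across and the 8 down share only 6, so A2 = 6.
Given what's placed, B2 must be 9 to fit the 23 across and 16 down.
C2 = 23 − 15 = 8 completes the 23 across.
A1 = 8 − 6 = 2 completes the 8 down.
B1 = 16 − 9 = 7 completes the 16 down.
C1 = 18 − 9 = 9 completes the 18 across.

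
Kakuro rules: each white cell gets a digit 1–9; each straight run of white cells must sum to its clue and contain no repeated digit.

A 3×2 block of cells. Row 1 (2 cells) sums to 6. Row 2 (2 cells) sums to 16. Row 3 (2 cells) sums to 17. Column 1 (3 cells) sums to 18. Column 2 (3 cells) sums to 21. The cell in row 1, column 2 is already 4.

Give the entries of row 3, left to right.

9 8

16 in 2 cells must be {7,9}; 17 in 2 cells must be {8,9}.
(1,1) = 6 − 4 = 2 completes the 6 across.
Given what's placed, (2,2) must be 9 to fit the 16 across and 21 down.
Given what's placed, (3,1) must be 9 to fit the 17 across and 18 down.
(3,2) = 17 − 9 = 8 completes the 17 across.
(2,1) = 16 − 9 = 7 completes the 16 across.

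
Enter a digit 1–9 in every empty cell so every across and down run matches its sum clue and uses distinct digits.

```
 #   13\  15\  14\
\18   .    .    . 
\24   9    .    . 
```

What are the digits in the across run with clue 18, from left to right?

4, 8, 6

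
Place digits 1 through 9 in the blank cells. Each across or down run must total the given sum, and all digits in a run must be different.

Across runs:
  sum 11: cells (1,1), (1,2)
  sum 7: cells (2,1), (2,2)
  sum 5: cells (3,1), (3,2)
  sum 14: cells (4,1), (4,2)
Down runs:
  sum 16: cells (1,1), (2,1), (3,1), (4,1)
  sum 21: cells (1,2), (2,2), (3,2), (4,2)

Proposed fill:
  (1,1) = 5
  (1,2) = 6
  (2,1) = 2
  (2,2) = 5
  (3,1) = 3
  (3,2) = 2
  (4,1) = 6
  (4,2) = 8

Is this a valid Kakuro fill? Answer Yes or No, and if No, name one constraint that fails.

Across: 5+6=11; 2+5=7; 3+2=5; 6+8=14. Down: 5+2+3+6=16; 6+5+2+8=21. No digit repeats within any run.

Yes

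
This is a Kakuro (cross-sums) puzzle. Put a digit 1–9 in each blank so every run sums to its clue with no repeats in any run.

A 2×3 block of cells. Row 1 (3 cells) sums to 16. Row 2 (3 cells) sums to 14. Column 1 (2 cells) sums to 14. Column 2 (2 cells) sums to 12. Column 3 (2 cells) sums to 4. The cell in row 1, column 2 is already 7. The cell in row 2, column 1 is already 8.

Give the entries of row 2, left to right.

8 5 1

4 in 2 cells must be {1,3}.
(1,1) = 14 − 8 = 6 completes the 14 down.
(1,3) = 16 − 13 = 3 completes the 16 across.
(2,2) = 12 − 7 = 5 completes the 12 down.
(2,3) = 14 − 13 = 1 completes the 14 across.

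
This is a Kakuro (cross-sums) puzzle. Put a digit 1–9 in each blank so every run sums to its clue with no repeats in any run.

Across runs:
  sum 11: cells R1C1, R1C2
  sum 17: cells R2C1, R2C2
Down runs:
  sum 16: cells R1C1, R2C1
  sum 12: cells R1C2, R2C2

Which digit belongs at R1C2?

17 in 2 cells must be {8,9}; 16 in 2 cells must be {7,9}.
The 17 across and the 16 down share only 9, so R2C1 = 9.
R2C2 = 17 − 9 = 8 completes the 17 across.
R1C1 = 16 − 9 = 7 completes the 16 down.
R1C2 = 11 − 7 = 4 completes the 11 across.

4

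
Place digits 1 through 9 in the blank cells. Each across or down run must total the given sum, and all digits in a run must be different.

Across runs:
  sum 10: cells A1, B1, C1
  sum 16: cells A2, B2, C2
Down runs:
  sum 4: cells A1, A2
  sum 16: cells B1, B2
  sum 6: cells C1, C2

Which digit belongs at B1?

7

4 in 2 cells must be {1,3}; 16 in 2 cells must be {7,9}.
The 10 across and the 16 down share only 7, so B1 = 7.
B2 = 16 − 7 = 9 completes the 16 down.
Given what's placed, A1 must be 1 to fit the 10 across and 4 down.
C1 = 10 − 8 = 2 completes the 10 across.
A2 = 4 − 1 = 3 completes the 4 down.
C2 = 16 − 12 = 4 completes the 16 across.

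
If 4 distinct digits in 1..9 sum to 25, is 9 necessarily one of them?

Counterexample: {4,6,7,8} sums to 25 without using 9.

No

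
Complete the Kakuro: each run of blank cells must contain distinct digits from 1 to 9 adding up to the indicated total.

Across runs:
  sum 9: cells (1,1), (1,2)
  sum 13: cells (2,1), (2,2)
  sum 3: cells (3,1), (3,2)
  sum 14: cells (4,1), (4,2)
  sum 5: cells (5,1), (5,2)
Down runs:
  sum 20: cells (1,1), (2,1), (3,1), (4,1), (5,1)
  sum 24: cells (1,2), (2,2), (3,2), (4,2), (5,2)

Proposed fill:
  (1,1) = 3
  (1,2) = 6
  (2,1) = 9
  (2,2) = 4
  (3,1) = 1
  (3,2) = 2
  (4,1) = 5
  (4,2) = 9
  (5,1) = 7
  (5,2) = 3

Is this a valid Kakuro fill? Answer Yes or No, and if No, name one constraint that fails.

No — the down run (1,1)–(5,1) sums to 25, not 20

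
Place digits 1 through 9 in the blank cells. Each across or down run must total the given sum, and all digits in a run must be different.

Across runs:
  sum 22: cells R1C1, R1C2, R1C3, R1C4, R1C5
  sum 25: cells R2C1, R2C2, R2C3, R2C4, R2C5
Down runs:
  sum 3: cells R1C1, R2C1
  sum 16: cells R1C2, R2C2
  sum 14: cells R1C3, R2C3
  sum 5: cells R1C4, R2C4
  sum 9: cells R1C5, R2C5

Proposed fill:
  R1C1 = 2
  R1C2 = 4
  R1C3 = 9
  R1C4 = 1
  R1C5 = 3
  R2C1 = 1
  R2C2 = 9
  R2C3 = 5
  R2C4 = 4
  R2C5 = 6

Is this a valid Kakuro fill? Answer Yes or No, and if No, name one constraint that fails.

No — the across run R1C1–R1C5 sums to 19, not 22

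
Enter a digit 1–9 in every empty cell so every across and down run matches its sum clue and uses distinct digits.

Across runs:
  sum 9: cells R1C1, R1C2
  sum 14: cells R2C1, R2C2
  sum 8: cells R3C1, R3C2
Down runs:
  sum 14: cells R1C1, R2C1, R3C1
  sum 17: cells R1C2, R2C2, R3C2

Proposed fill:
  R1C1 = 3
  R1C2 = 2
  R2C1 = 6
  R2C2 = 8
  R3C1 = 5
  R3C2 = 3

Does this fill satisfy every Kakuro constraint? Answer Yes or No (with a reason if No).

No — the across run R1C1–R1C2 sums to 5, not 9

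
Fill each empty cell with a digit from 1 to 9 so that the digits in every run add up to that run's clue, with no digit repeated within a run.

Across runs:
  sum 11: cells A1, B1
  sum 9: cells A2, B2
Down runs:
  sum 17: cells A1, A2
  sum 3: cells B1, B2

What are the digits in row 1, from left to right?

17 in 2 cells must be {8,9}; 3 in 2 cells must be {1,2}.
The 11 across and the 3 down share only 2, so B1 = 2.
The 9 across and the 17 down share only 8, so A2 = 8.
B2 = 9 − 8 = 1 completes the 9 across.
A1 = 11 − 2 = 9 completes the 11 across.

9 2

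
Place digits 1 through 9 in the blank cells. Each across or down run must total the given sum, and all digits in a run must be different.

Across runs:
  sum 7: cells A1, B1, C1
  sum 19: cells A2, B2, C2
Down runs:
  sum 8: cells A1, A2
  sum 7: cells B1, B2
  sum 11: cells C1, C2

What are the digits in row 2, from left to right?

7, 3, 9

7 in 3 cells must be {1,2,4}.
Nothing is forced directly, so branch on A1, whose candidates are 1 or 2. If A1 = 2: that forces C1 = 4, A2 = 6, after which C2 would have to be in {4,5,8,9} for the 19 across but in {7} for the 11 down — contradiction. So A1 = 1.
A2 = 8 − 1 = 7 completes the 8 down.
Nothing is forced directly, so branch on B2, whose candidates are 3 or 4. If B2 = 4: then B1 would have to be in {2,4} for the 7 across but in {3} for the 7 down — contradiction. So B2 = 3.
B1 = 7 − 3 = 4 completes the 7 down.
C1 = 7 − 5 = 2 completes the 7 across.
C2 = 19 − 10 = 9 completes the 19 across.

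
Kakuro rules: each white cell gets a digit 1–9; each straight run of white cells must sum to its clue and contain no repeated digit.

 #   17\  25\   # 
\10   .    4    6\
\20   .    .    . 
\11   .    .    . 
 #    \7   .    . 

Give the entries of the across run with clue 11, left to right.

3, 7, 1

6 in 3 cells must be {1,2,3}.
R1C1 = 10 − 4 = 6 completes the 10 across.
The 20 across and the 6 down share only 3, so R2C3 = 3.
No cell is forced outright now. R2C1 can only be 8 or 9 (the digits allowed by both its 20 across and its 17 down). If R2C1 = 9: that forces R2C2 = 8, R3C1 = 2, R3C2 = 6, after which R3C3 would have to be in {3} for the 11 across but in {1,2} for the 6 down — contradiction. So R2C1 = 8.
R2C2 = 20 − 11 = 9 completes the 20 across.
R3C1 = 17 − 14 = 3 completes the 17 down.
R3C2 = 7: the only remaining digit allowed by both the 11 across and the 25 down.
R3C3 = 11 − 10 = 1 completes the 11 across.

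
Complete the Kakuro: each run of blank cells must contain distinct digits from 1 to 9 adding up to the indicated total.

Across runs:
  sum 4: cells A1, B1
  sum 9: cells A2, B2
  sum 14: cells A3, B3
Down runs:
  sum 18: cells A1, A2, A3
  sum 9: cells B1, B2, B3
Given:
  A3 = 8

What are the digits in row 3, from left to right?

8 6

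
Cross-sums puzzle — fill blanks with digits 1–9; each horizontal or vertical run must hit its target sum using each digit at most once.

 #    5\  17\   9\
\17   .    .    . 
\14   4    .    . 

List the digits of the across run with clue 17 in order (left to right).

17 in 2 cells must be {8,9}.
R1C1 = 5 − 4 = 1 completes the 5 down.
Given what's placed, R1C2 must be 9 to fit the 17 across and 17 down.
R1C3 = 17 − 10 = 7 completes the 17 across.
R2C2 = 17 − 9 = 8 completes the 17 down.
R2C3 = 14 − 12 = 2 completes the 14 across.

1 9 7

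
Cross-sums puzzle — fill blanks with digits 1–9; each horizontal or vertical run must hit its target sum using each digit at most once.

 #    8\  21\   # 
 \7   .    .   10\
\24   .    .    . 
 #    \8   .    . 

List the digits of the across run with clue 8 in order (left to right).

24 in 3 cells must be {7,8,9}.
The 24 across and the 8 down share only 7, so R2C1 = 7.
R1C1 = 8 − 7 = 1 completes the 8 down.
R1C2 = 7 − 1 = 6 completes the 7 across.
R2C2 = 8: the only remaining digit allowed by both the 24 across and the 21 down.
R2C3 = 24 − 15 = 9 completes the 24 across.
R3C2 = 21 − 14 = 7 completes the 21 down.
R3C3 = 8 − 7 = 1 completes the 8 across.

7 1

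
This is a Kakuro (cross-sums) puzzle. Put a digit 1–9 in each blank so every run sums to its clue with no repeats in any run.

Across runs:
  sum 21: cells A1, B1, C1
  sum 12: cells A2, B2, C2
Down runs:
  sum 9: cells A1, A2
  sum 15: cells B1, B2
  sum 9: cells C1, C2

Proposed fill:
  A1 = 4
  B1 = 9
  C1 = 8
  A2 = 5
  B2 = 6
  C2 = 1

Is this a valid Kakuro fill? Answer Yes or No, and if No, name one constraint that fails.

Across: 4+9+8=21; 5+6+1=12. Down: 4+5=9; 9+6=15; 8+1=9. No digit repeats within any run.

Yes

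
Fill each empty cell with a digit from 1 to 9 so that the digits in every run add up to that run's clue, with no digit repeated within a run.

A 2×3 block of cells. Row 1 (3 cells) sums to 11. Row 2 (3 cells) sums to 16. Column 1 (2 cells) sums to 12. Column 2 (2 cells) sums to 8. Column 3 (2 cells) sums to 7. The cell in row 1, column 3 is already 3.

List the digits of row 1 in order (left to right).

7 1 3

(1,1) = 7: the only remaining digit allowed by both the 11 across and the 12 down.
(1,2) = 11 − 10 = 1 completes the 11 across.
(2,1) = 12 − 7 = 5 completes the 12 down.
(2,2) = 8 − 1 = 7 completes the 8 down.
(2,3) = 16 − 12 = 4 completes the 16 across.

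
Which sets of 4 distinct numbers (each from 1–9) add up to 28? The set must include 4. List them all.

4 distinct digits from 1–9 sum between 10 and 30.
Keeping only sets containing 4.
Only one set works: {4,7,8,9}.

{4,7,8,9}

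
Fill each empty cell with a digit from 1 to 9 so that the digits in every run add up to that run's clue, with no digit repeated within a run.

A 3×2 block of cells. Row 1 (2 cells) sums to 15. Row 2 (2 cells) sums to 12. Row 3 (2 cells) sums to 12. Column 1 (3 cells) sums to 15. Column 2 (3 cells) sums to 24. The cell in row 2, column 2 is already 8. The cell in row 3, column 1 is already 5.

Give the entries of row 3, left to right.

24 in 3 cells must be {7,8,9}.
(2,1) = 12 − 8 = 4 completes the 12 across.
(3,2) = 12 − 5 = 7 completes the 12 across.
(1,1) = 15 − 9 = 6 completes the 15 down.
(1,2) = 15 − 6 = 9 completes the 15 across.

5, 7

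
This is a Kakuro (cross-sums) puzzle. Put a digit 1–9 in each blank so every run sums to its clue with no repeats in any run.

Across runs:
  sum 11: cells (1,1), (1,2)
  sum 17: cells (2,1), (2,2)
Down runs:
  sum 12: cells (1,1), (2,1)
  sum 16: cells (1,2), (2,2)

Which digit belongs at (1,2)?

7

17 in 2 cells must be {8,9}; 16 in 2 cells must be {7,9}.
The 17 across and the 16 down share only 9, so (2,2) = 9.
(1,2) = 16 − 9 = 7 completes the 16 down.
(2,1) = 17 − 9 = 8 completes the 17 across.
(1,1) = 11 − 7 = 4 completes the 11 across.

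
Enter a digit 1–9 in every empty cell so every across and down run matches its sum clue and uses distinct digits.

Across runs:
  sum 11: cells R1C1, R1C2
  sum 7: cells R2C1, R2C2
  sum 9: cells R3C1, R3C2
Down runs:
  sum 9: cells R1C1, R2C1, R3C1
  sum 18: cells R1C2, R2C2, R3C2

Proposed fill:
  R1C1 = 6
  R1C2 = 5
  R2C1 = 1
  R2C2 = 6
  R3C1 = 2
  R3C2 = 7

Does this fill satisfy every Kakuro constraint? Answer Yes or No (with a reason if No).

Across: 6+5=11; 1+6=7; 2+7=9. Down: 6+1+2=9; 5+6+7=18. No digit repeats within any run.

Yes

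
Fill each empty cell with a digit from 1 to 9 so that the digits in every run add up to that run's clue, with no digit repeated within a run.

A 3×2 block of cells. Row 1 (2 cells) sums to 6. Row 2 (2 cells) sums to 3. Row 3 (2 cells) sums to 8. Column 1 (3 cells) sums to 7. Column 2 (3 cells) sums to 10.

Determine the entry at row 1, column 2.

3 in 2 cells must be {1,2}; 7 in 3 cells must be {1,2,4}.
Nothing is forced directly, so branch on (2,1), whose candidates are 1 or 2. If (2,1) = 1: that forces (2,2) = 2, (3,1) = 2, after which (3,2) would have to be in {6} for the 8 across but in {1,3,5,7} for the 10 down — contradiction. So (2,1) = 2.
(2,2) = 3 − 2 = 1 completes the 3 across.
Given what's placed, (3,1) must be 1 to fit the 8 across and 7 down.
(3,2) = 8 − 1 = 7 completes the 8 across.
(1,1) = 7 − 3 = 4 completes the 7 down.
(1,2) = 6 − 4 = 2 completes the 6 across.

2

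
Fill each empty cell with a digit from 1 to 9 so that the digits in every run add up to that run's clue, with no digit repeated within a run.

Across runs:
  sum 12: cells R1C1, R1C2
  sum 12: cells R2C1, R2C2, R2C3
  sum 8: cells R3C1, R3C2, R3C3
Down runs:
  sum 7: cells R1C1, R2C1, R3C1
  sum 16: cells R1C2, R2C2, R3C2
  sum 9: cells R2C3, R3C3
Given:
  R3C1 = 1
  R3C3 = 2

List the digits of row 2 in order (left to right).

2 3 7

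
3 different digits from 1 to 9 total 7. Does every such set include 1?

Yes

The only way to make 7 from 3 distinct digits is {1,2,4}, which contains 1.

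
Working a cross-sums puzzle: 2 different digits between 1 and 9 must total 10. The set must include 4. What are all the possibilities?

2 distinct digits from 1–9 sum between 3 and 17.
Keeping only sets containing 4.
Only one set works: {4,6}.

{4,6}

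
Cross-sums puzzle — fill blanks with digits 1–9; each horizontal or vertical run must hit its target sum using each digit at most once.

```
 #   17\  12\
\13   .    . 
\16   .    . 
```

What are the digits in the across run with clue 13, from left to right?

16 in 2 cells must be {7,9}; 17 in 2 cells must be {8,9}.
The 16 across and the 17 down share only 9, so R2C1 = 9.
R2C2 = 16 − 9 = 7 completes the 16 across.
R1C1 = 17 − 9 = 8 completes the 17 down.
R1C2 = 13 − 8 = 5 completes the 13 across.

8 5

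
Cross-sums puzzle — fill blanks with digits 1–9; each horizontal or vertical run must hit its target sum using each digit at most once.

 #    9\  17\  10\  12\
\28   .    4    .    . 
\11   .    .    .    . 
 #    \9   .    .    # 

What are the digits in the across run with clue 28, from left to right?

8, 4, 7, 9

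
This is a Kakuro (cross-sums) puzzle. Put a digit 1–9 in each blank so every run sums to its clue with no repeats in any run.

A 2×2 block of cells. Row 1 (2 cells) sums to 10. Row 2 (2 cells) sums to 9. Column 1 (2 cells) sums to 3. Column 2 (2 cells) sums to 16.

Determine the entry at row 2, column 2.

3 in 2 cells must be {1,2}; 16 in 2 cells must be {7,9}.
The 9 across and the 16 down share only 7, so (2,2) = 7.
(1,2) = 16 − 7 = 9 completes the 16 down.
(2,1) = 9 − 7 = 2 completes the 9 across.
(1,1) = 10 − 9 = 1 completes the 10 across.

7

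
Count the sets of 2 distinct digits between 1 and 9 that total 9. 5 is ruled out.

3

2 distinct digits from 1–9 sum between 3 and 17.
Dropping sets that contain 5.
Enumerating: {1,8}, {2,7}, {3,6}.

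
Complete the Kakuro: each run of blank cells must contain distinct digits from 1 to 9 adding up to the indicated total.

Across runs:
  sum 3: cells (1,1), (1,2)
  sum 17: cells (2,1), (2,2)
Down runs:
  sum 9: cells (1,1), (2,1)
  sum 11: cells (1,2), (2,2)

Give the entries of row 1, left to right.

1, 2

3 in 2 cells must be {1,2}; 17 in 2 cells must be {8,9}.
The 3 across and the 11 down share only 2, so (1,2) = 2.
The 17 across and the 9 down share only 8, so (2,1) = 8.
(2,2) = 17 − 8 = 9 completes the 17 across.
(1,1) = 3 − 2 = 1 completes the 3 across.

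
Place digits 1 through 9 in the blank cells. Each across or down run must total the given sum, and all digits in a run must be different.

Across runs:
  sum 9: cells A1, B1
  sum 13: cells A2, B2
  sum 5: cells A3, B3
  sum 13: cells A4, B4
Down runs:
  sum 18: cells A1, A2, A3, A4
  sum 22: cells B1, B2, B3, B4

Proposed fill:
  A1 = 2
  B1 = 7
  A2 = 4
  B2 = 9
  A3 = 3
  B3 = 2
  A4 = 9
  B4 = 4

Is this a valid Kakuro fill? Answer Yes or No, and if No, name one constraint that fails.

Across: 2+7=9; 4+9=13; 3+2=5; 9+4=13. Down: 2+4+3+9=18; 7+9+2+4=22. No digit repeats within any run.

Yes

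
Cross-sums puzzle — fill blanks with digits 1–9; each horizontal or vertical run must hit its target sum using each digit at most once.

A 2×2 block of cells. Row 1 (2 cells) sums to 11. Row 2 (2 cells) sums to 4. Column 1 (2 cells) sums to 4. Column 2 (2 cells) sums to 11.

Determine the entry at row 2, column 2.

4 in 2 cells must be {1,3}.
The 11 across and the 4 down share only 3, so (1,1) = 3.
(1,2) = 11 − 3 = 8 completes the 11 across.
(2,1) = 4 − 3 = 1 completes the 4 down.
(2,2) = 4 − 1 = 3 completes the 4 across.

3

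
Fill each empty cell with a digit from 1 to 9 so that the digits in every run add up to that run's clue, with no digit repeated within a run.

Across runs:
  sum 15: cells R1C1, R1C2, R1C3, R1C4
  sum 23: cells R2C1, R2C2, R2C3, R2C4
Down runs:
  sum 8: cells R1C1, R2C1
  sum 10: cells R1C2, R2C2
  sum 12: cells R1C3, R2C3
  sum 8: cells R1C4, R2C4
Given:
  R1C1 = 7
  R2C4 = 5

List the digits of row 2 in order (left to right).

1 9 8 5

R1C4 = 8 − 5 = 3 completes the 8 down.
R2C1 = 8 − 7 = 1 completes the 8 down.
R1C3 = 4: the only remaining digit allowed by both the 15 across and the 12 down.
R2C3 = 12 − 4 = 8 completes the 12 down.
R1C2 = 15 − 14 = 1 completes the 15 across.
R2C2 = 23 − 14 = 9 completes the 23 across.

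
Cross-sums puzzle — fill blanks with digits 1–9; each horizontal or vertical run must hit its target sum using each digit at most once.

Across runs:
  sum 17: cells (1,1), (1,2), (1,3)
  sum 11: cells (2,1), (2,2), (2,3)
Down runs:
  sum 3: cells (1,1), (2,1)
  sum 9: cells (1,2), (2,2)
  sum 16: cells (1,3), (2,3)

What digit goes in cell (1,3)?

9

3 in 2 cells must be {1,2}; 16 in 2 cells must be {7,9}.
The 11 across and the 16 down share only 7, so (2,3) = 7.
(1,3) = 16 − 7 = 9 completes the 16 down.
Given what's placed, (2,1) must be 1 to fit the 11 across and 3 down.
(2,2) = 11 − 8 = 3 completes the 11 across.
(1,1) = 3 − 1 = 2 completes the 3 down.
(1,2) = 17 − 11 = 6 completes the 17 across.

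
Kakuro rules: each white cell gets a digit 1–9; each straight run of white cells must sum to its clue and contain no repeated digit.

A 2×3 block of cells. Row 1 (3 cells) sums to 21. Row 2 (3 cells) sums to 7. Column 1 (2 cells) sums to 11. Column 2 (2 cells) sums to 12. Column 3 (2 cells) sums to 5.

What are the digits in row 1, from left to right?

7 in 3 cells must be {1,2,4}.
The 21 across and the 5 down share only 4, so (1,3) = 4.
The 7 across and the 12 down share only 4, so (2,2) = 4.
(2,3) = 5 − 4 = 1 completes the 5 down.
(1,2) = 12 − 4 = 8 completes the 12 down.
(2,1) = 7 − 5 = 2 completes the 7 across.
(1,1) = 21 − 12 = 9 completes the 21 across.

9 8 4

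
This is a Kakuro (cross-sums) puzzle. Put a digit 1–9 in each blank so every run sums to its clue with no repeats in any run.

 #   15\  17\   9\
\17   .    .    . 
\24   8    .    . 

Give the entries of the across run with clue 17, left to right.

7 8 2

24 in 3 cells must be {7,8,9}; 17 in 2 cells must be {8,9}.
R1C1 = 15 − 8 = 7 completes the 15 down.
Given what's placed, R2C2 must be 9 to fit the 24 across and 17 down.
R2C3 = 24 − 17 = 7 completes the 24 across.
R1C2 = 17 − 9 = 8 completes the 17 down.
R1C3 = 17 − 15 = 2 completes the 17 across.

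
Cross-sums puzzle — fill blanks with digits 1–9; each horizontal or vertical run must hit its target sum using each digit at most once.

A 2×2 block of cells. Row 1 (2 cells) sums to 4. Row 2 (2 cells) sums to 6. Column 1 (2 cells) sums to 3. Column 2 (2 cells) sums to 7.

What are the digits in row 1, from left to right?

1 3

4 in 2 cells must be {1,3}; 3 in 2 cells must be {1,2}.
The 4 across and the 3 down share only 1, so (1,1) = 1.
(1,2) = 4 − 1 = 3 completes the 4 across.
(2,1) = 3 − 1 = 2 completes the 3 down.
(2,2) = 6 − 2 = 4 completes the 6 across.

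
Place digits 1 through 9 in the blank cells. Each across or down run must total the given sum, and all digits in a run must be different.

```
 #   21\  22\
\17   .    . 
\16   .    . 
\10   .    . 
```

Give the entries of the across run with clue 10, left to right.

4, 6

17 in 2 cells must be {8,9}; 16 in 2 cells must be {7,9}.
Nothing is forced directly, so branch on R2C1, whose candidates are 7 or 9. If R2C1 = 7: that forces R2C2 = 9, R1C2 = 8, after which R3C2 would have to be in {1,2,3,4,6,7,8,9} for the 10 across but in {5} for the 22 down — contradiction. So R2C1 = 9.
Given what's placed, R1C1 must be 8 to fit the 17 across and 21 down.
R1C2 = 17 − 8 = 9 completes the 17 across.
R2C2 = 16 − 9 = 7 completes the 16 across.
R3C1 = 21 − 17 = 4 completes the 21 down.
R3C2 = 10 − 4 = 6 completes the 10 across.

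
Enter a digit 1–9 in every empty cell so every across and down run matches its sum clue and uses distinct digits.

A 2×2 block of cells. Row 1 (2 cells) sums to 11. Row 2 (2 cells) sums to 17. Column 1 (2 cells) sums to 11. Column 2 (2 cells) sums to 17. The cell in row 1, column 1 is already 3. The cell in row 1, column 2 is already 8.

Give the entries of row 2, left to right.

8 9

17 in 2 cells must be {8,9}.
(2,1) = 11 − 3 = 8 completes the 11 down.
(2,2) = 17 − 8 = 9 completes the 17 across.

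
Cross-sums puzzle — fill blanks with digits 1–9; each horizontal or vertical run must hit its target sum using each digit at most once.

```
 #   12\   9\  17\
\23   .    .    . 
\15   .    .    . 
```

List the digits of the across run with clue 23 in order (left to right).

23 in 3 cells must be {6,8,9}; 17 in 2 cells must be {8,9}.
Nothing is forced directly, so branch on R1C2, whose candidates are 6 or 8. If R1C2 = 8: that forces R1C1 = 9, after which R1C3 would have to be in {6} for the 23 across but in {8,9} for the 17 down — contradiction. So R1C2 = 6.
R2C2 = 9 − 6 = 3 completes the 9 down.
Given what's placed, R2C3 must be 8 to fit the 15 across and 17 down.
R1C3 = 17 − 8 = 9 completes the 17 down.
R2C1 = 15 − 11 = 4 completes the 15 across.
R1C1 = 23 − 15 = 8 completes the 23 across.

8 6 9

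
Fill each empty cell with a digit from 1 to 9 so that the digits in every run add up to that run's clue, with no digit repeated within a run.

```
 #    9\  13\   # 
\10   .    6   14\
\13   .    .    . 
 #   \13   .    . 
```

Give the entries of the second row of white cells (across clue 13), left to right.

5, 2, 6

R1C1 = 10 − 6 = 4 completes the 10 across.
R2C1 = 9 − 4 = 5 completes the 9 down.
R2C2 = 2: the only remaining digit allowed by both the 13 across and the 13 down.
R2C3 = 13 − 7 = 6 completes the 13 across.
R3C2 = 13 − 8 = 5 completes the 13 down.
R3C3 = 13 − 5 = 8 completes the 13 across.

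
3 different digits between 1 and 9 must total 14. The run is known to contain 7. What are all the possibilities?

{1,6,7}; {2,5,7}; {3,4,7}

3 distinct digits from 1–9 sum between 6 and 24.
Keeping only sets containing 7.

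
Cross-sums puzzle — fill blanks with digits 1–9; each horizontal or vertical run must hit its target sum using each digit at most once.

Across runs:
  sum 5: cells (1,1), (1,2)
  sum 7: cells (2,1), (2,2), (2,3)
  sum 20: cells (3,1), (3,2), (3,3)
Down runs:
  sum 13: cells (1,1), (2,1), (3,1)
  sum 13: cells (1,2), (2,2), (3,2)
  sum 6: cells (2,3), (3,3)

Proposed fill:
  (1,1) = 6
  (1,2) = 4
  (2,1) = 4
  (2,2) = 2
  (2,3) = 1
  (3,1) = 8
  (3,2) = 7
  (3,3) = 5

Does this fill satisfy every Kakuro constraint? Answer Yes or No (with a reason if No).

No — the down run (1,1)–(3,1) sums to 18, not 13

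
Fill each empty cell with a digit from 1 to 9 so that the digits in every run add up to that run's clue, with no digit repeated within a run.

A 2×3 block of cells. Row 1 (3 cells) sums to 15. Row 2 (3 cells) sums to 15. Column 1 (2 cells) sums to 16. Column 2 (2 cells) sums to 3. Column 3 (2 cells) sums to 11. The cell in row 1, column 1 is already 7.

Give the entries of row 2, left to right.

16 in 2 cells must be {7,9}; 3 in 2 cells must be {1,2}.
Given what's placed, (1,2) must be 2 to fit the 15 across and 3 down.
(1,3) = 15 − 9 = 6 completes the 15 across.
(2,1) = 16 − 7 = 9 completes the 16 down.
(2,2) = 3 − 2 = 1 completes the 3 down.
(2,3) = 15 − 10 = 5 completes the 15 across.

9 1 5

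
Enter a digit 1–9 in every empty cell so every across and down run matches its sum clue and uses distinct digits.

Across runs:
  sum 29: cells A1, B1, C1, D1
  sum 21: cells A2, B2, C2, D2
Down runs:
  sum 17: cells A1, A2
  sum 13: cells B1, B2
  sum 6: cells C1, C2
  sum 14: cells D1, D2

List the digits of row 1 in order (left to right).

8 7 5 9

29 in 4 cells must be {5,7,8,9}; 17 in 2 cells must be {8,9}.
Only 5 fits C1 under both its across sum 29 and down sum 6.
C2 = 6 − 5 = 1 completes the 6 down.
Nothing is forced directly, so branch on A1, whose candidates are 8 or 9. If A1 = 9: that forces D1 = 8, A2 = 8, after which D2 would have to be in {3,5,7,9} for the 21 across but in {6} for the 14 down — contradiction. So A1 = 8.
D1 = 9: the only remaining digit allowed by both the 29 across and the 14 down.
A2 = 17 − 8 = 9 completes the 17 down.
D2 = 14 − 9 = 5 completes the 14 down.
B1 = 29 − 22 = 7 completes the 29 across.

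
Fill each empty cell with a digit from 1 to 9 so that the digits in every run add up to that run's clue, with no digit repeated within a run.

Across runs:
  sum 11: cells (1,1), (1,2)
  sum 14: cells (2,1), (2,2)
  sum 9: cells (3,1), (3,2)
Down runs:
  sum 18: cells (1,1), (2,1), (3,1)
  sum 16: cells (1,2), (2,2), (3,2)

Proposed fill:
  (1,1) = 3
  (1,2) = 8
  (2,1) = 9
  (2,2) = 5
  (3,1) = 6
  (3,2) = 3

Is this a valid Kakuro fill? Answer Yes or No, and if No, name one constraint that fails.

Across: 3+8=11; 9+5=14; 6+3=9. Down: 3+9+6=18; 8+5+3=16. No digit repeats within any run.

Yes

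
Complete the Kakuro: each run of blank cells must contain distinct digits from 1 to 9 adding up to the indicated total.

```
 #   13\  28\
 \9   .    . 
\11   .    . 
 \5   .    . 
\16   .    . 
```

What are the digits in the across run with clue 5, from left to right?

16 in 2 cells must be {7,9}.
Only 4 fits R3C2 under both its across sum 5 and down sum 28.
The 16 across and the 13 down share only 7, so R4C1 = 7.
R4C2 = 16 − 7 = 9 completes the 16 across.
R3C1 = 5 − 4 = 1 completes the 5 across.

1, 4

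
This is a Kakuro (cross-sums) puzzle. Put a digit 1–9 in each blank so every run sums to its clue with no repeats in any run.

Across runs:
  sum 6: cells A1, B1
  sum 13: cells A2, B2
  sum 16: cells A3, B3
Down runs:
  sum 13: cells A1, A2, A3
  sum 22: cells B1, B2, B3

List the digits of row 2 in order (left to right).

16 in 2 cells must be {7,9}.
The 6 across and the 22 down share only 5, so B1 = 5.
Given what's placed, B3 must be 9 to fit the 16 across and 22 down.
A1 = 6 − 5 = 1 completes the 6 across.
B2 = 22 − 14 = 8 completes the 22 down.
A3 = 16 − 9 = 7 completes the 16 across.
A2 = 13 − 8 = 5 completes the 13 across.

5, 8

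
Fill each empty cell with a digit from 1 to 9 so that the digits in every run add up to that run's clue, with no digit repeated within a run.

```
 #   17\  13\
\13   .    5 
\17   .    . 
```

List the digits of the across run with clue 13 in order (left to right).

17 in 2 cells must be {8,9}.
R1C1 = 13 − 5 = 8 completes the 13 across.
R2C1 = 17 − 8 = 9 completes the 17 down.
R2C2 = 17 − 9 = 8 completes the 17 across.

8 5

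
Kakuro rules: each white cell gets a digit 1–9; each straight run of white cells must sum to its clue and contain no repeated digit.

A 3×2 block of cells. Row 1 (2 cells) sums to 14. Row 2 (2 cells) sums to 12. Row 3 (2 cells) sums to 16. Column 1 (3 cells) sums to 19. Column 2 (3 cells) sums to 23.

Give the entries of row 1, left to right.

16 in 2 cells must be {7,9}; 23 in 3 cells must be {6,8,9}.
The 16 across and the 23 down share only 9, so (3,2) = 9.
Given what's placed, (2,2) must be 8 to fit the 12 across and 23 down.
(3,1) = 16 − 9 = 7 completes the 16 across.
(1,2) = 23 − 17 = 6 completes the 23 down.
(2,1) = 12 − 8 = 4 completes the 12 across.
(1,1) = 14 − 6 = 8 completes the 14 across.

8, 6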